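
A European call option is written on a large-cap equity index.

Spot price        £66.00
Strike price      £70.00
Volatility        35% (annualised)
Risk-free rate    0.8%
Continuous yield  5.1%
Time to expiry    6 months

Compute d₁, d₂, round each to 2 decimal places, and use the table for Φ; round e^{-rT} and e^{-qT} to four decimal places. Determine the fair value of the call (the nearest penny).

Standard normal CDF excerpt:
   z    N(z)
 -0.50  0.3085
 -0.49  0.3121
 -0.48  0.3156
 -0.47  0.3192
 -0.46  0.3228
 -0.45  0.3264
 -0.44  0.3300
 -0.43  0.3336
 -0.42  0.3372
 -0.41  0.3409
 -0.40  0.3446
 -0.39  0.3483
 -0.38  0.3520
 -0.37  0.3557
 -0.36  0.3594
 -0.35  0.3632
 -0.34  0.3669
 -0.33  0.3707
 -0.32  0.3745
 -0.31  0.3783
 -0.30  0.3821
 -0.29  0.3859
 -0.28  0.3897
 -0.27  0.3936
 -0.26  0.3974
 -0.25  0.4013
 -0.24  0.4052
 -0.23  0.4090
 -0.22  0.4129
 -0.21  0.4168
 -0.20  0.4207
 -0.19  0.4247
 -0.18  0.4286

£4.31

σ√T = 0.35·√0.5 = 0.2475
ln(S/K) + (r − q + σ²/2)T = ln(66/70) + (0.008 − 0.051 + 0.35²/2)·0.5 = -0.0588 + 0.0091 = -0.0497
d₁ = -0.0497 / 0.2475 = -0.2009 ≈ -0.20
d₂ = d₁ − σ√T = -0.2009 − 0.2475 = -0.4484 ≈ -0.45
e^(−qT) = e^(−0.051·0.5) = 0.9748;  e^(−rT) = e^(−0.008·0.5) = 0.9960
C = 66·0.9748·N(-0.20) − 70·0.9960·N(-0.45) = 66·0.9748·0.4207 − 70·0.9960·0.3264 = 27.0665 − 22.7566 = 4.3099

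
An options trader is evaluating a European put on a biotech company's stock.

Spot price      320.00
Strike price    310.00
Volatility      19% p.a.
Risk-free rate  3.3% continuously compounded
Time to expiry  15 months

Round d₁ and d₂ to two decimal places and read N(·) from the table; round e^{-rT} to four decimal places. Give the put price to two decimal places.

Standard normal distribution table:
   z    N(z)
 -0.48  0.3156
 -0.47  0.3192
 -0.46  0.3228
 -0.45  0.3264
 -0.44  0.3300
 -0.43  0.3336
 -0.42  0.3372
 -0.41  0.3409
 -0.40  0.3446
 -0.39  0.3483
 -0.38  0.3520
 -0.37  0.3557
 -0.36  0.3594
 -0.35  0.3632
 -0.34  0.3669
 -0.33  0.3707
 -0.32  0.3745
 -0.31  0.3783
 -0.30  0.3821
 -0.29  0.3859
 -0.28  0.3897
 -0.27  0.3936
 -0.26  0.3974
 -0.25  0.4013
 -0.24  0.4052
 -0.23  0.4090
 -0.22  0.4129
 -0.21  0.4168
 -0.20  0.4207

16.09

T = 1.25;  σ√T = 0.2124
d₁ = [ln(320/310) + (0.033 + 0.19²/2)·1.25] / 0.2124 = [0.0317 + 0.0638] / 0.2124 = 0.4499 ⇒ 0.45
d₂ = d₁ − σ√T = 0.4499 − 0.2124 = 0.2374 ⇒ 0.24
e^(−rT) = e^(−0.033·1.25) = 0.9596
N(−d₂) = N(-0.24) = 0.4052;  N(−d₁) = N(-0.45) = 0.3264
P = 310·0.9596·0.4052 − 320·0.3264 = 120.5373 − 104.4480 = 16.0893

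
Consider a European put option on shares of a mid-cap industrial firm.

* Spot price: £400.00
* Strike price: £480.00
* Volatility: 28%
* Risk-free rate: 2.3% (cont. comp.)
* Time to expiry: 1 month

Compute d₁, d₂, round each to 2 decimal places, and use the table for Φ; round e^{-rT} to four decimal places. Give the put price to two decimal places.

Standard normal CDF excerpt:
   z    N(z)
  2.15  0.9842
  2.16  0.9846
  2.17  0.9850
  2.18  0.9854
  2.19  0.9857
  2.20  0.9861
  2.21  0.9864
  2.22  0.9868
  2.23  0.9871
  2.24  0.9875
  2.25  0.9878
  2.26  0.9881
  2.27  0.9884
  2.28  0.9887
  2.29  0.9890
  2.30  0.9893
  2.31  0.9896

£79.25

T = 0.08333;  σ√T = 0.0808
d₁ = [ln(400/480) + (0.023 + 0.28²/2)·0.08333] / 0.0808 = [-0.1823 + 0.0052] / 0.0808 = -2.1915 ≈ -2.19
d₂ = d₁ − σ√T = -2.1915 − 0.0808 = -2.2723 ≈ -2.27
exp(−rT) = exp(−0.023·0.08333) = 0.9981
P = 480·0.9981·N(2.27) − 400·N(2.19) = 480·0.9981·0.9884 − 400·0.9857 = 473.5306 − 394.2800 = 79.2506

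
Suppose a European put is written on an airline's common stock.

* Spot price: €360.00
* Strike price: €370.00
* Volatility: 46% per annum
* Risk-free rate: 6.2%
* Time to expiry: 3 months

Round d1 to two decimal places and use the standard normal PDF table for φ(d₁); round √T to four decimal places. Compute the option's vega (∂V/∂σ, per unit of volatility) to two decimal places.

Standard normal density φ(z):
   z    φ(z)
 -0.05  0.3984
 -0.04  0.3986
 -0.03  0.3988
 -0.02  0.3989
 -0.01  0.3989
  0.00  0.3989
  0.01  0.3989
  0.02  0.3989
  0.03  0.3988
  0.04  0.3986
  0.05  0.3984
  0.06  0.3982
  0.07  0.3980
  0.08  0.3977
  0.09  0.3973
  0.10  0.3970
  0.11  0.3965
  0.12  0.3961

T = 0.25;  σ√T = 0.2300
d₁ = [ln(360/370) + (0.062 + 0.46²/2)·0.25] / 0.2300 = [-0.0274 + 0.0420] / 0.2300 = 0.0633 → 0.06
√T = √0.25 = 0.5000
φ(d₁) = φ(0.06) = 0.3982
vega = S·φ(d₁)·√T = 360·0.3982·0.5000 = 71.6760

71.68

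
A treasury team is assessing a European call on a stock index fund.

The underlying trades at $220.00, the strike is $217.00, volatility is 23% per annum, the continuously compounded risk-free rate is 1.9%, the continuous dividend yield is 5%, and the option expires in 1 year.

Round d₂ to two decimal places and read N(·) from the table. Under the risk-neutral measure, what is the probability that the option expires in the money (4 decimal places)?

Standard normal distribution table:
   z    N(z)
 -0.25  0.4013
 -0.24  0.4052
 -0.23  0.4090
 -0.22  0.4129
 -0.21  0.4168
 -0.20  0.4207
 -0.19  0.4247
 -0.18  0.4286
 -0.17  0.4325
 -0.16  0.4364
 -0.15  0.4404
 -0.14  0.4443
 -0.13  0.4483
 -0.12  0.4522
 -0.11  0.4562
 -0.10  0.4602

T = 1;  σ√T = 0.2300
ln(S/K) + (r − q + σ²/2)T = ln(220/217) + (0.019 − 0.05 + 0.23²/2)·1 = 0.0137 − 0.0046 = 0.0092
d₁ = 0.0092 / 0.2300 = 0.0399 → 0.04
d₂ = d₁ − σ√T = 0.0399 − 0.2300 = -0.1901 → -0.19
Pr(exercise) under Q = N(d₂) = 0.4247

0.4247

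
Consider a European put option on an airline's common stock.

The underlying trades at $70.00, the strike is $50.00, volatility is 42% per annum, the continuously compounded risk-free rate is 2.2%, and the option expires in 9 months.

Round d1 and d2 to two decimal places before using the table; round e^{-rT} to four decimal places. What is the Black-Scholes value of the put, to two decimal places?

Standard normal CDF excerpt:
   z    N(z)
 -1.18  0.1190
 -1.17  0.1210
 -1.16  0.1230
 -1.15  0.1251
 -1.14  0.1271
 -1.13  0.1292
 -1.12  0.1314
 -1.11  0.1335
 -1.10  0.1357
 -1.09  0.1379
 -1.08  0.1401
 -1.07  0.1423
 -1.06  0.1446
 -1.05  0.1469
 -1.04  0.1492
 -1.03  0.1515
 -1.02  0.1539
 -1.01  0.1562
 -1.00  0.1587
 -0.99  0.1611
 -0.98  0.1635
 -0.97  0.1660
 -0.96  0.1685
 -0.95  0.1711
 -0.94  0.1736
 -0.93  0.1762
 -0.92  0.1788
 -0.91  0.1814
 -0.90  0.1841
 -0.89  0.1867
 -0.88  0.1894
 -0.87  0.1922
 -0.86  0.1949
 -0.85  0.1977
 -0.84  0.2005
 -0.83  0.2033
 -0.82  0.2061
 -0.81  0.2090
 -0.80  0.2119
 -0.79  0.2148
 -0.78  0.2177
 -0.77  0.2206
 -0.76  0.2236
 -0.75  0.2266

$1.81

σ√T = 0.42 × 0.8660 = 0.3637
d₁ = [ln(70/50) + (0.022 + 0.42²/2)·0.75] / 0.3637 = [0.3365 + 0.0827] / 0.3637 = 1.1523 ≈ 1.15
d₂ = d₁ − σ√T = 1.1523 − 0.3637 = 0.7886 ≈ 0.79
e^(−rT) = e^(−0.022·0.75) = 0.9836
P = 50·0.9836·N(-0.79) − 70·N(-1.15) = 50·0.9836·0.2148 − 70·0.1251 = 10.5639 − 8.7570 = 1.8069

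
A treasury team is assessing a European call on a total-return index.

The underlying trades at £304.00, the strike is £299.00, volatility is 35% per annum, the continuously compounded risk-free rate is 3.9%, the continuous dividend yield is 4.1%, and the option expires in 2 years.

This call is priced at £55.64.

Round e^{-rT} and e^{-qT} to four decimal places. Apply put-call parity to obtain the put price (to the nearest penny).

£52.14

e^(−qT) = e^(−0.041·2) = 0.9213;  e^(−rT) = e^(−0.039·2) = 0.9250
Put-call parity: C − P = S·e^(−qT) − K·e^(−rT) = 304·0.9213 − 299·0.9250 = 280.0752 − 276.5750 = 3.5002
P = C − (C − P) = 55.64 − (3.5002) = 52.1398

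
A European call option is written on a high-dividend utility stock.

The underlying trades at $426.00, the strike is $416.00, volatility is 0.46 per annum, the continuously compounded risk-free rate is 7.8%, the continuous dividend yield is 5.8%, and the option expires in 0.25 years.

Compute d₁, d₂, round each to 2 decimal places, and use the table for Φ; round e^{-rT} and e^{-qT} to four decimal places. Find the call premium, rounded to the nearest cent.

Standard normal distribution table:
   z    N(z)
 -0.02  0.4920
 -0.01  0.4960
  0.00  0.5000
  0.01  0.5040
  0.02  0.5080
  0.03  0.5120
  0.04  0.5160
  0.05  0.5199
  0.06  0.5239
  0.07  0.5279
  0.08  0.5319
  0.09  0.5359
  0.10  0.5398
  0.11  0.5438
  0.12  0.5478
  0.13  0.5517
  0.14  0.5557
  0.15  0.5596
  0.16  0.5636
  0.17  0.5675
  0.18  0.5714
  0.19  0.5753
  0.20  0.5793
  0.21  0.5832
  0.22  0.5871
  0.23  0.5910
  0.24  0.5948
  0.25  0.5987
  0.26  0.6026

T = 0.25;  σ√T = 0.2300
d₁ = [ln(426/416) + (0.078 − 0.058 + ½·0.46²)·0.25] / (σ√T) = (0.0238 + 0.0314) / 0.2300 = 0.2400 which rounds to 0.24
d₂ = 0.2400 − 0.2300 = 0.0100 which rounds to 0.01
e^(−qT) = e^(−0.058·0.25) = 0.9856;  e^(−rT) = e^(−0.078·0.25) = 0.9807
N(d₁) = N(0.24) = 0.5948;  N(d₂) = N(0.01) = 0.5040
C = 426·0.9856·0.5948 − 416·0.9807·0.5040 = 249.7361 − 205.6175 = 44.1186

$44.12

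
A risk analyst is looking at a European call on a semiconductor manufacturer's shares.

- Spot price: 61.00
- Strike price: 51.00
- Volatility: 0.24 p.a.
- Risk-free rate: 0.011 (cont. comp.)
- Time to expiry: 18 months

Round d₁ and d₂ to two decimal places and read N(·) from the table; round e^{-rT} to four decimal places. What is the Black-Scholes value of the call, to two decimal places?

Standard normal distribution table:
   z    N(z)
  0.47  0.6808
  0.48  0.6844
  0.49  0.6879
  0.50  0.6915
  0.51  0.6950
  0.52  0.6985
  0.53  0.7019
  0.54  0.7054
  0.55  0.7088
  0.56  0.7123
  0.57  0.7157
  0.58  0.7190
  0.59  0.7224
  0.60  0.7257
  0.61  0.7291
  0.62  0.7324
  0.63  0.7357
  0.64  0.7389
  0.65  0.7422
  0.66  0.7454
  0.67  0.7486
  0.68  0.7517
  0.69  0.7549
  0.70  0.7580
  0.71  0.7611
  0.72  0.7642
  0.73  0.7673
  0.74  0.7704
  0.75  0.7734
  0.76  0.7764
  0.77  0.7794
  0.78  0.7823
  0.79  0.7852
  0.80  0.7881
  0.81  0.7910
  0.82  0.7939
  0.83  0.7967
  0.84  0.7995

13.21

T = 1.5;  σ√T = 0.2939
d₁ = [ln(61/51) + (0.011 + 0.24²/2)·1.5] / 0.2939 = [0.1790 + 0.0597] / 0.2939 = 0.8122 → 0.81
d₂ = d₁ − σ√T = 0.8122 − 0.2939 = 0.5183 → 0.52
e^(−rT) = e^(−0.011·1.5) = 0.9836
N(d₁) = N(0.81) = 0.7910;  N(d₂) = N(0.52) = 0.6985
C = 61·0.7910 − 51·0.9836·0.6985 = 48.2510 − 35.0393 = 13.2117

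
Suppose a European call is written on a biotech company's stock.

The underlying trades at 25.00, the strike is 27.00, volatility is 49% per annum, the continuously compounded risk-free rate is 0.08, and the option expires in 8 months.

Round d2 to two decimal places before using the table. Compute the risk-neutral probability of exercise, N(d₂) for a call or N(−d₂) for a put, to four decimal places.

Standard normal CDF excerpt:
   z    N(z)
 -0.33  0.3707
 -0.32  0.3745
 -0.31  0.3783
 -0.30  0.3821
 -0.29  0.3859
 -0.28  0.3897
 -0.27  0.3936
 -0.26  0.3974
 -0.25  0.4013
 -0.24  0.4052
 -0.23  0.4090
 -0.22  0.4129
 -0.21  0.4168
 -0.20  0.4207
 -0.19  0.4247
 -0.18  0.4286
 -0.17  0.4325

0.3974

σ√T = 0.49·√0.6667 = 0.4001
d₁ = [ln(25/27) + (0.08 + 0.49²/2)·0.6667] / 0.4001 = [-0.0770 + 0.1334] / 0.4001 = 0.1410 which rounds to 0.14
d₂ = d₁ − σ√T = 0.1410 − 0.4001 = -0.2591 which rounds to -0.26
Pr(exercise) under Q = N(d₂) = 0.3974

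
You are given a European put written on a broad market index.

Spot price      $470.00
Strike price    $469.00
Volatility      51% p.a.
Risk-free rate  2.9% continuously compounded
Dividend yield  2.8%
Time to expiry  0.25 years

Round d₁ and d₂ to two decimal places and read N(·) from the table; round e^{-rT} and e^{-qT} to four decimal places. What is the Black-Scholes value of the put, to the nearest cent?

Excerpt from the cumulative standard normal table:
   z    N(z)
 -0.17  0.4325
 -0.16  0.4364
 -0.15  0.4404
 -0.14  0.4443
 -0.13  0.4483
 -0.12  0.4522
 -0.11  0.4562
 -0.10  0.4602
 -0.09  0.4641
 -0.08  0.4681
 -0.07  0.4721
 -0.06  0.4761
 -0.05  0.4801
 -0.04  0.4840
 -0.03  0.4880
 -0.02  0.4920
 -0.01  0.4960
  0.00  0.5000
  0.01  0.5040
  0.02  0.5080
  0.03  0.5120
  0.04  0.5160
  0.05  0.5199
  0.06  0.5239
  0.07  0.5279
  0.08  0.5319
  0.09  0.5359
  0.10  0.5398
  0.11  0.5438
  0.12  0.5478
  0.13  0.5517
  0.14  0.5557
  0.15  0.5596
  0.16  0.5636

$47.71

σ√T = 0.51 × 0.5000 = 0.2550
d₁ = [ln(470/469) + (0.029 − 0.028 + 0.51²/2)·0.25] / 0.2550 = [0.0021 + 0.0328] / 0.2550 = 0.1368 ⇒ 0.14
d₂ = d₁ − σ√T = 0.1368 − 0.2550 = -0.1182 ⇒ -0.12
e^(−qT) = e^(−0.028·0.25) = 0.9930;  e^(−rT) = e^(−0.029·0.25) = 0.9928
P = 469·0.9928·N(0.12) − 470·0.9930·N(-0.14) = 469·0.9928·0.5478 − 470·0.9930·0.4443 = 255.0684 − 207.3593 = 47.7091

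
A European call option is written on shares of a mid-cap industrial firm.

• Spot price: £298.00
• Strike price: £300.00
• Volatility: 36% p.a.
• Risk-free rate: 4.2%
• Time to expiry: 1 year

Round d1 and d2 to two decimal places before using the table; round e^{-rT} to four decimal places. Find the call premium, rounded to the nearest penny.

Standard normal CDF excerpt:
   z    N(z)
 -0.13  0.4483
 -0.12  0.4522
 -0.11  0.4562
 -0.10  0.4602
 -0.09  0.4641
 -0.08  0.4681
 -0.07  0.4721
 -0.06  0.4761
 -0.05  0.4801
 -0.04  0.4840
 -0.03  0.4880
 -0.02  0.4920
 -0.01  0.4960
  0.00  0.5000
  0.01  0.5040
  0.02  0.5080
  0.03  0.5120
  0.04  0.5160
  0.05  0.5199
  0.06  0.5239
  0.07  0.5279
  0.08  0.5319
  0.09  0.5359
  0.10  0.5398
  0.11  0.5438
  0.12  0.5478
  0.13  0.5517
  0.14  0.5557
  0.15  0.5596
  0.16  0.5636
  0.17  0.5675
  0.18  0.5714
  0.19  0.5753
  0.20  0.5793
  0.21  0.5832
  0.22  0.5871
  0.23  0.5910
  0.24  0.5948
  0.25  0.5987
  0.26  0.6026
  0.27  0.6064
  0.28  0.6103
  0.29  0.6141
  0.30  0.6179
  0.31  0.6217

£47.21

σ√T = 0.36·√1 = 0.3600
d₁ = [ln(298/300) + (0.042 + ½·0.36²)·1] / (σ√T) = (-0.0067 + 0.1068) / 0.3600 = 0.2781 which rounds to 0.28
d₂ = 0.2781 − 0.3600 = -0.0819 which rounds to -0.08
e^(−rT) = e^(−0.042·1) = 0.9589
N(d₁) = N(0.28) = 0.6103;  N(d₂) = N(-0.08) = 0.4681
C = 298·0.6103 − 300·0.9589·0.4681 = 181.8694 − 134.6583 = 47.2111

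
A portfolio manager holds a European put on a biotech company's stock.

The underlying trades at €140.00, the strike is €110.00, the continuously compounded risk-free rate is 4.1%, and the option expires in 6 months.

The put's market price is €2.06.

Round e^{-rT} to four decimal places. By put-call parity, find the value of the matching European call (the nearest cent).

exp(−rT) = exp(−0.041·0.5) = 0.9797
Put-call parity: C − P = S − K·e^(−rT) = 140 − 110·0.9797 = 140 − 107.7670 = 32.2330
C = P + (C − P) = 2.06 + (32.2330) = 34.2930

€34.29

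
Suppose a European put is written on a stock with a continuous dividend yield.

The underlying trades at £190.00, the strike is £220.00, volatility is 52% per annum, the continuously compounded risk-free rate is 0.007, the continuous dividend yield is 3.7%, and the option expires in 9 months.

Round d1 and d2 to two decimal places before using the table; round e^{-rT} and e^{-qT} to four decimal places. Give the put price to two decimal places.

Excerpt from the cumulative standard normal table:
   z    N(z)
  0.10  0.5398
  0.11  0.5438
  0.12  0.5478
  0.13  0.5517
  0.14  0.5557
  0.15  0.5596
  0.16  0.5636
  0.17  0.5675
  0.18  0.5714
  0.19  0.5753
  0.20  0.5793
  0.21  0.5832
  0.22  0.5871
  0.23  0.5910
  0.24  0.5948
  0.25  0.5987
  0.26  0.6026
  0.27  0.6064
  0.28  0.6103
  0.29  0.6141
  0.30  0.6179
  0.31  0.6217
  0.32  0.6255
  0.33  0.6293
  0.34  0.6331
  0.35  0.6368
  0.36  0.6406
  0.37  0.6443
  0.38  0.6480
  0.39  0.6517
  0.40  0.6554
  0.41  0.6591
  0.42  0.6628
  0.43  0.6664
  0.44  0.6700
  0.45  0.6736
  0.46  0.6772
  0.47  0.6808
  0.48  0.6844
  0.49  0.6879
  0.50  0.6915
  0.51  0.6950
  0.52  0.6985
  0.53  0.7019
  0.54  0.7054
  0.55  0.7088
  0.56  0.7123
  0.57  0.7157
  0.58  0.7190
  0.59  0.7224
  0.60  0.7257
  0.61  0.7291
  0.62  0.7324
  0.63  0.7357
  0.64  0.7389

T = 0.75;  σ√T = 0.4503
ln(S/K) + (r − q + σ²/2)T = ln(190/220) + (0.007 − 0.037 + 0.52²/2)·0.75 = -0.1466 + 0.0789 = -0.0677
d₁ = -0.0677 / 0.4503 = -0.1503 ≈ -0.15
d₂ = d₁ − σ√T = -0.1503 − 0.4503 = -0.6007 ≈ -0.60
exp(−qT) = exp(−0.037·0.75) = 0.9726;  exp(−rT) = exp(−0.007·0.75) = 0.9948
N(−d₂) = N(0.60) = 0.7257;  N(−d₁) = N(0.15) = 0.5596
P = 220·0.9948·0.7257 − 190·0.9726·0.5596 = 158.8238 − 103.4107 = 55.4131

£55.41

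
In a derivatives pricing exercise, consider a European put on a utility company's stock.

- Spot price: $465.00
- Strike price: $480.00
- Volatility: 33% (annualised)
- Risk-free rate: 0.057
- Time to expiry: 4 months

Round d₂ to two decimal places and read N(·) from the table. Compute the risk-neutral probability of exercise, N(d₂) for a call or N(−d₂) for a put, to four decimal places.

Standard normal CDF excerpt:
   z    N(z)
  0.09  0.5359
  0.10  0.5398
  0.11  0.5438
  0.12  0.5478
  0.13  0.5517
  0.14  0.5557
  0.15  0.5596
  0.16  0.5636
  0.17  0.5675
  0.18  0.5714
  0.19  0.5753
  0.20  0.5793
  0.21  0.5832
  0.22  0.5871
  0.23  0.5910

T = 0.3333;  σ√T = 0.1905
ln(S/K) + (r + σ²/2)T = ln(465/480) + (0.057 + 0.33²/2)·0.3333 = -0.0317 + 0.0372 = 0.0054
d₁ = 0.0054 / 0.1905 = 0.0283 which rounds to 0.03
d₂ = d₁ − σ√T = 0.0283 − 0.1905 = -0.1622 which rounds to -0.16
Risk-neutral Pr[S_T < K] = N(−d₂) = N(0.16) = 0.5636

0.5636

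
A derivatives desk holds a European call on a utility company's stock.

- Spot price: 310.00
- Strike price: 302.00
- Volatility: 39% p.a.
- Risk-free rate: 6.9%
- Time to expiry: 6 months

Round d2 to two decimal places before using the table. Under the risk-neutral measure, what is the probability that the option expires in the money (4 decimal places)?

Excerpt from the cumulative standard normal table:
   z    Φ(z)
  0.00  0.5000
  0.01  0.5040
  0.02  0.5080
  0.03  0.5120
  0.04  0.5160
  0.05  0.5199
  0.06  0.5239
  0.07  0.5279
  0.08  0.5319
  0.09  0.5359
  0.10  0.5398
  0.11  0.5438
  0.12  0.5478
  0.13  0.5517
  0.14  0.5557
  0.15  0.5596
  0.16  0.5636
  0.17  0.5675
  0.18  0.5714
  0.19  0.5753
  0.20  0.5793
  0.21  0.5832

0.5319

T = 0.5;  σ√T = 0.2758
d₁ = [ln(310/302) + (0.069 + 0.39²/2)·0.5] / 0.2758 = [0.0261 + 0.0725] / 0.2758 = 0.3578 which rounds to 0.36
d₂ = d₁ − σ√T = 0.3578 − 0.2758 = 0.0820 which rounds to 0.08
Risk-neutral Pr[S_T > K] = N(d₂) = N(0.08) = 0.5319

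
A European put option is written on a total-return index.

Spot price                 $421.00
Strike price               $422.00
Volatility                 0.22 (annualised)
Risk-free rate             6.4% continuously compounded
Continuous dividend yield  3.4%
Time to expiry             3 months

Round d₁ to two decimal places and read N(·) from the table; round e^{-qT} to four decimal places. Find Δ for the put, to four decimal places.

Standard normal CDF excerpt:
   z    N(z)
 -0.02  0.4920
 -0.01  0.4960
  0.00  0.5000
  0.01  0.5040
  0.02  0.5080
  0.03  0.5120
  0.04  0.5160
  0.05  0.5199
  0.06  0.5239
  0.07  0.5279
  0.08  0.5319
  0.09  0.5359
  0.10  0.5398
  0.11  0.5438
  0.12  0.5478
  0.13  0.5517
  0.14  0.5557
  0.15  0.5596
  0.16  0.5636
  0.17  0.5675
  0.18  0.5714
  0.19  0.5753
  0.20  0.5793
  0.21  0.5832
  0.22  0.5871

-0.4563

T = 0.25;  σ√T = 0.1100
d₁ = [ln(421/422) + (0.064 − 0.034 + 0.22²/2)·0.25] / 0.1100 = [-0.0024 + 0.0135] / 0.1100 = 0.1016 which rounds to 0.10
N(d₁) = N(0.10) = 0.5398
Δ_put = e^(−qT)·(N(d₁) − 1) = 0.9915·(0.5398 − 1) = -0.4563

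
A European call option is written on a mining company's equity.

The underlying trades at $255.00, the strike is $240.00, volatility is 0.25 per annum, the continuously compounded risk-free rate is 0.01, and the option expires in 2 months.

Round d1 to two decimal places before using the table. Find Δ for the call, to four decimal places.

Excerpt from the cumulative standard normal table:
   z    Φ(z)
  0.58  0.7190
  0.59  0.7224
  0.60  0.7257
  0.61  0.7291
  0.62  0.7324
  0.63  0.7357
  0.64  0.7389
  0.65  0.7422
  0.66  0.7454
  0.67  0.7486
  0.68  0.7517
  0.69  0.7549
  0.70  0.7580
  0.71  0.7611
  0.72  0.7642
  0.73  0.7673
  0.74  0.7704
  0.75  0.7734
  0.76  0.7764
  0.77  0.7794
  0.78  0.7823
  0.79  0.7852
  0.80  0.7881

0.7454

σ√T = 0.25·√0.1667 = 0.1021
d₁ = [ln(255/240) + (0.01 + 0.25²/2)·0.1667] / 0.1021 = [0.0606 + 0.0069] / 0.1021 = 0.6614 → 0.66
N(d₁) = N(0.66) = 0.7454
Δ_call = N(d₁) = 0.7454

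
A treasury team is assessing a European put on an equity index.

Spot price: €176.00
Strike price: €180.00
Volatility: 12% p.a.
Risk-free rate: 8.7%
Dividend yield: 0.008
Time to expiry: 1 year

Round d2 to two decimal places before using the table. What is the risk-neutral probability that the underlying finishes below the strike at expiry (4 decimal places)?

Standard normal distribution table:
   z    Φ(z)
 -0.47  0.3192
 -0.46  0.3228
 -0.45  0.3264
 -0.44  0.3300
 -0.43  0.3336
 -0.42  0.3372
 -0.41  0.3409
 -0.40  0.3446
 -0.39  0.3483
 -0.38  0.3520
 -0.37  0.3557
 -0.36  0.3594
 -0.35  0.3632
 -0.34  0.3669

0.3409

T = 1;  σ√T = 0.1200
ln(S/K) + (r − q + σ²/2)T = ln(176/180) + (0.087 − 0.008 + 0.12²/2)·1 = -0.0225 + 0.0862 = 0.0637
d₁ = 0.0637 / 0.1200 = 0.5311 ⇒ 0.53
d₂ = d₁ − σ√T = 0.5311 − 0.1200 = 0.4111 ⇒ 0.41
Risk-neutral Pr[S_T < K] = N(−d₂) = N(-0.41) = 0.3409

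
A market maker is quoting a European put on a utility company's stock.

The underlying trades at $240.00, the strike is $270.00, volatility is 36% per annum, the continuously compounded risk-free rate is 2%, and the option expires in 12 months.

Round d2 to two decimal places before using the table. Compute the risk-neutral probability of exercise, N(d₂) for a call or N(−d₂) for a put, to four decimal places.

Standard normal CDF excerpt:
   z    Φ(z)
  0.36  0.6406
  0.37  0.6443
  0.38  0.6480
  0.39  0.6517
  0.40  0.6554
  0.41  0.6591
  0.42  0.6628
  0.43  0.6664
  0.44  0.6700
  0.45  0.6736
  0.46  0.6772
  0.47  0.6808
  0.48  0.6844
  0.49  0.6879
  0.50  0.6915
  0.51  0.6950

0.6736

σ√T = 0.36·√1 = 0.3600
d₁ = [ln(240/270) + (0.02 + ½·0.36²)·1] / (σ√T) = (-0.1178 + 0.0848) / 0.3600 = -0.0916 ⇒ -0.09
d₂ = -0.0916 − 0.3600 = -0.4516 ⇒ -0.45
Risk-neutral Pr[S_T < K] = N(−d₂) = N(0.45) = 0.6736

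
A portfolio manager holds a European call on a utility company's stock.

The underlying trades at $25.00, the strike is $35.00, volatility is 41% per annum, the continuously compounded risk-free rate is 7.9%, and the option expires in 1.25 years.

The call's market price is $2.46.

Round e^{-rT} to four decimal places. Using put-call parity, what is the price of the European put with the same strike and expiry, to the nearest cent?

$9.17

e^(−rT) = e^(−0.079·1.25) = 0.9060
Put-call parity: C − P = S − K·e^(−rT) = 25 − 35·0.9060 = 25 − 31.7100 = -6.7100
P = C − (C − P) = 2.46 − (-6.7100) = 9.1700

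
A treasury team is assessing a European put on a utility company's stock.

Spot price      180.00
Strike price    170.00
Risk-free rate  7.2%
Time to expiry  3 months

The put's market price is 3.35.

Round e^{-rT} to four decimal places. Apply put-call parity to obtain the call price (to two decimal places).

16.38

e^(−rT) = e^(−0.072·0.25) = 0.9822
Put-call parity: C − P = S − K·e^(−rT) = 180 − 170·0.9822 = 180 − 166.9740 = 13.0260
C = P + (C − P) = 3.35 + (13.0260) = 16.3760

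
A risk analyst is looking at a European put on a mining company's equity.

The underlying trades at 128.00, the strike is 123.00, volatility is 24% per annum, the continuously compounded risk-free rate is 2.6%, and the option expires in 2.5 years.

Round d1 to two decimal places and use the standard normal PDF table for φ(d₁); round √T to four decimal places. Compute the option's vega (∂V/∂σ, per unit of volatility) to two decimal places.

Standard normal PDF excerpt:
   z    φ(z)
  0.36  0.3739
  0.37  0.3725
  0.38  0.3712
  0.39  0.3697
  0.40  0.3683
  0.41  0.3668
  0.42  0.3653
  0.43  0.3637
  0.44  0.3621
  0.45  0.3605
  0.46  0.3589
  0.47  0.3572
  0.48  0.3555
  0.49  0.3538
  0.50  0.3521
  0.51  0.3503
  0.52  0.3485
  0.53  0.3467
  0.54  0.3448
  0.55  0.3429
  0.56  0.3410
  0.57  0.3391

T = 2.5;  σ√T = 0.3795
d₁ = [ln(128/123) + (0.026 + ½·0.24²)·2.5] / (σ√T) = (0.0398 + 0.1370) / 0.3795 = 0.4660 which rounds to 0.47
√T = √2.5 = 1.5811
φ(d₁) = φ(0.47) = 0.3572
vega = S·φ(d₁)·√T = 128·0.3572·1.5811 = 72.2904
(Call and put vega coincide under Black-Scholes.)

72.29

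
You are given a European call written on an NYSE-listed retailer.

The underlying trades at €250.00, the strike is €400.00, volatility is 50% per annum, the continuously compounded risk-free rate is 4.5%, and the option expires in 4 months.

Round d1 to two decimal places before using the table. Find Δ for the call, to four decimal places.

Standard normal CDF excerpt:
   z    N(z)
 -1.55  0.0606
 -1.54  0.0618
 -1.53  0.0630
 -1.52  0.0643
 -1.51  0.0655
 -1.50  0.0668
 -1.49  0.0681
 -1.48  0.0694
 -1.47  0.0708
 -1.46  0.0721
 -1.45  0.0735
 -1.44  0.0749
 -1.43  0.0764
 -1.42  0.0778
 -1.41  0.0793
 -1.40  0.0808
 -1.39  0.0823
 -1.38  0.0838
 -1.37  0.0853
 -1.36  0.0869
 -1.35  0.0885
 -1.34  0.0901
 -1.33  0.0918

σ√T = 0.5 × 0.5774 = 0.2887
d₁ = [ln(250/400) + (0.045 + 0.5²/2)·0.3333] / 0.2887 = [-0.4700 + 0.0567] / 0.2887 = -1.4318 → -1.43
N(d₁) = N(-1.43) = 0.0764
Δ_call = N(d₁) = 0.0764

0.0764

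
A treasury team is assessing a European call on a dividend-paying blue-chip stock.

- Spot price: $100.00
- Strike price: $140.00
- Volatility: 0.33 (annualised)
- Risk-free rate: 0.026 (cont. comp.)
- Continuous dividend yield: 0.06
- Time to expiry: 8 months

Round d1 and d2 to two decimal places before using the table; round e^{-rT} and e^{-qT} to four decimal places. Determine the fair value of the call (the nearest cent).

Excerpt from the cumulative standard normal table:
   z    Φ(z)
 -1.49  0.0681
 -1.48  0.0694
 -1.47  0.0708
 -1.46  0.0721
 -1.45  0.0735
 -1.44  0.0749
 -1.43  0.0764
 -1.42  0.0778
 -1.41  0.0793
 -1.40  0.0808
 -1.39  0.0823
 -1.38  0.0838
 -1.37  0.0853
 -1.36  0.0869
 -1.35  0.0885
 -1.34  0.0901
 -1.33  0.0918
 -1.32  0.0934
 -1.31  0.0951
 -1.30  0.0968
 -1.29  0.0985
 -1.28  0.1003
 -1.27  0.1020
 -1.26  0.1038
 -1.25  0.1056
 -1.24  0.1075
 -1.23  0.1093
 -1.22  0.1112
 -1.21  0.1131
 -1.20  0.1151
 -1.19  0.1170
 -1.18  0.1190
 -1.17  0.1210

σ√T = 0.33 × 0.8165 = 0.2694
d₁ = [ln(100/140) + (0.026 − 0.06 + 0.33²/2)·0.6667] / 0.2694 = [-0.3365 + 0.0136] / 0.2694 = -1.1982 ≈ -1.20
d₂ = d₁ − σ√T = -1.1982 − 0.2694 = -1.4676 ≈ -1.47
e^(−qT) = e^(−0.06·0.6667) = 0.9608;  e^(−rT) = e^(−0.026·0.6667) = 0.9828
N(d₁) = N(-1.20) = 0.1151;  N(d₂) = N(-1.47) = 0.0708
C = 100·0.9608·0.1151 − 140·0.9828·0.0708 = 11.0588 − 9.7415 = 1.3173

$1.32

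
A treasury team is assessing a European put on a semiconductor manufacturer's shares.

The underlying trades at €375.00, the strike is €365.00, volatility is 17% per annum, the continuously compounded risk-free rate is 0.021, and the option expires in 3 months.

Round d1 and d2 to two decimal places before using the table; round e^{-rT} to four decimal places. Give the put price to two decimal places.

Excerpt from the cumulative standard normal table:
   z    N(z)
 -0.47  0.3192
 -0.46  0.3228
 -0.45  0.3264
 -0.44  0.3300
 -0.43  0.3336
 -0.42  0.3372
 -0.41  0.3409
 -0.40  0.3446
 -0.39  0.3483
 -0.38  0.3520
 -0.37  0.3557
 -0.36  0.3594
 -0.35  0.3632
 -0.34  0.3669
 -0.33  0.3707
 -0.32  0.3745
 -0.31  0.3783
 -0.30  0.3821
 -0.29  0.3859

€6.77

T = 0.25;  σ√T = 0.0850
d₁ = [ln(375/365) + (0.021 + 0.17²/2)·0.25] / 0.0850 = [0.0270 + 0.0089] / 0.0850 = 0.4222 ⇒ 0.42
d₂ = d₁ − σ√T = 0.4222 − 0.0850 = 0.3372 ⇒ 0.34
e^(−rT) = e^(−0.021·0.25) = 0.9948
N(−d₂) = N(-0.34) = 0.3669;  N(−d₁) = N(-0.42) = 0.3372
P = 365·0.9948·0.3669 − 375·0.3372 = 133.2221 − 126.4500 = 6.7721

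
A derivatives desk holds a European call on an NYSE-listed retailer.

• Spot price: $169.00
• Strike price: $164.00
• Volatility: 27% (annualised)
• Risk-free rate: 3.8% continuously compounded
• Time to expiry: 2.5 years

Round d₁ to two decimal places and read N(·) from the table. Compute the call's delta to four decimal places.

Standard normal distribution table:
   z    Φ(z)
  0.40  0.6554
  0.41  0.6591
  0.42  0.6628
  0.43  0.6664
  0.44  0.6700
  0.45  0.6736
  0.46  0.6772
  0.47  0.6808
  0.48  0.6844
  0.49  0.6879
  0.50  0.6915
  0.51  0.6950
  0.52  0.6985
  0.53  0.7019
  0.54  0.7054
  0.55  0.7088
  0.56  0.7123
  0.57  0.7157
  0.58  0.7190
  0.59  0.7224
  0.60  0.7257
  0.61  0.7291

0.6950

σ√T = 0.27·√2.5 = 0.4269
d₁ = [ln(169/164) + (0.038 + 0.27²/2)·2.5] / 0.4269 = [0.0300 + 0.1861] / 0.4269 = 0.5063 which rounds to 0.51
N(d₁) = N(0.51) = 0.6950
Δ_call = N(d₁) = 0.6950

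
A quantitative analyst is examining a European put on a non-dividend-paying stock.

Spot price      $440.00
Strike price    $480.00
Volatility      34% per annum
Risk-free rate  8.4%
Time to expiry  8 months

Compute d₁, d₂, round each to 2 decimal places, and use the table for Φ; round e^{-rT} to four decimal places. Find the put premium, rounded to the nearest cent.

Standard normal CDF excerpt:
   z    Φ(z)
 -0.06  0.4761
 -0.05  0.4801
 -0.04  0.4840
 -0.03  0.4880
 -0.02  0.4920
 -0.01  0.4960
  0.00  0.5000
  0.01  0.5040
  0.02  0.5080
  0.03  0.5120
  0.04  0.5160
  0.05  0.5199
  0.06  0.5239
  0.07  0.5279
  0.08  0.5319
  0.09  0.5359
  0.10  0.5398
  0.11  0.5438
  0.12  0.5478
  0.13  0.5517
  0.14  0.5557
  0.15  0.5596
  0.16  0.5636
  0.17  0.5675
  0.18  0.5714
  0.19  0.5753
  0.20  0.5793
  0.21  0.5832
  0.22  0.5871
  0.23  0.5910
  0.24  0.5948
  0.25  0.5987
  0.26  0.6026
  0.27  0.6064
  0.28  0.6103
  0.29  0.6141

σ√T = 0.34·√0.6667 = 0.2776
d₁ = [ln(440/480) + (0.084 + 0.34²/2)·0.6667] / 0.2776 = [-0.0870 + 0.0945] / 0.2776 = 0.0271 which rounds to 0.03
d₂ = d₁ − σ√T = 0.0271 − 0.2776 = -0.2505 which rounds to -0.25
e^(−rT) = e^(−0.084·0.6667) = 0.9455
N(−d₂) = N(0.25) = 0.5987;  N(−d₁) = N(-0.03) = 0.4880
P = 480·0.9455·0.5987 − 440·0.4880 = 271.7140 − 214.7200 = 56.9940

$56.99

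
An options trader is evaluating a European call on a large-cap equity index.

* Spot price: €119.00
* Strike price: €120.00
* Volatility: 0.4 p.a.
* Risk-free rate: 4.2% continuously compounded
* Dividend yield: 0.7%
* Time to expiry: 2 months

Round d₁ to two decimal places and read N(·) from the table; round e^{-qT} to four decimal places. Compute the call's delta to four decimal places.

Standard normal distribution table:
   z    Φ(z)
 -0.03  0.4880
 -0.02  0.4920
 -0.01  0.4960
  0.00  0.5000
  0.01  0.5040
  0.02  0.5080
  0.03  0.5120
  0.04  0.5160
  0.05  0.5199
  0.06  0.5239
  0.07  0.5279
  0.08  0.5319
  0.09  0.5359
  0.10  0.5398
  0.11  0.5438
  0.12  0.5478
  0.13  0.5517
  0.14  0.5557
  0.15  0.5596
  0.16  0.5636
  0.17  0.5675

σ√T = 0.4·√0.1667 = 0.1633
d₁ = [ln(119/120) + (0.042 − 0.007 + 0.4²/2)·0.1667] / 0.1633 = [-0.0084 + 0.0192] / 0.1633 = 0.0661 ⇒ 0.07
N(d₁) = N(0.07) = 0.5279
Δ_call = e^(−qT)·N(d₁) = 0.9988·0.5279 = 0.5273

0.5273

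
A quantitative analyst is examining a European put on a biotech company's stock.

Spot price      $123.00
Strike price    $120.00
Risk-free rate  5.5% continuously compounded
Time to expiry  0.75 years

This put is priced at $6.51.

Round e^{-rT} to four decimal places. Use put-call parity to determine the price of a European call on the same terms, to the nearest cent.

$14.36

exp(−rT) = exp(−0.055·0.75) = 0.9596
Put-call parity: C − P = S − K·e^(−rT) = 123 − 120·0.9596 = 123 − 115.1520 = 7.8480
C = P + (C − P) = 6.51 + (7.8480) = 14.3580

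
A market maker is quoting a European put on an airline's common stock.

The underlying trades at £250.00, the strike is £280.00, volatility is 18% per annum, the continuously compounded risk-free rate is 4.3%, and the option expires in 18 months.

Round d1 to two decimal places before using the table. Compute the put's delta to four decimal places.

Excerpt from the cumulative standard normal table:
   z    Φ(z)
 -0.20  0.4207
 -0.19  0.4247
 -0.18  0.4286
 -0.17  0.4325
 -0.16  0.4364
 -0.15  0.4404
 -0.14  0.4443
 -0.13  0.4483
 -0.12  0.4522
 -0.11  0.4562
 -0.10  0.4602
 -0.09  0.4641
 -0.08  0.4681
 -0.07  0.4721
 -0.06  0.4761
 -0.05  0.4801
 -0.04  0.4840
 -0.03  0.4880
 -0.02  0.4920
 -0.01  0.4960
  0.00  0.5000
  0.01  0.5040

-0.5438

σ√T = 0.18 × 1.2247 = 0.2205
ln(S/K) + (r + σ²/2)T = ln(250/280) + (0.043 + 0.18²/2)·1.5 = -0.1133 + 0.0888 = -0.0245
d₁ = -0.0245 / 0.2205 = -0.1113 ≈ -0.11
N(d₁) = N(-0.11) = 0.4562
Δ_put = N(d₁) − 1 = 0.4562 − 1 = -0.5438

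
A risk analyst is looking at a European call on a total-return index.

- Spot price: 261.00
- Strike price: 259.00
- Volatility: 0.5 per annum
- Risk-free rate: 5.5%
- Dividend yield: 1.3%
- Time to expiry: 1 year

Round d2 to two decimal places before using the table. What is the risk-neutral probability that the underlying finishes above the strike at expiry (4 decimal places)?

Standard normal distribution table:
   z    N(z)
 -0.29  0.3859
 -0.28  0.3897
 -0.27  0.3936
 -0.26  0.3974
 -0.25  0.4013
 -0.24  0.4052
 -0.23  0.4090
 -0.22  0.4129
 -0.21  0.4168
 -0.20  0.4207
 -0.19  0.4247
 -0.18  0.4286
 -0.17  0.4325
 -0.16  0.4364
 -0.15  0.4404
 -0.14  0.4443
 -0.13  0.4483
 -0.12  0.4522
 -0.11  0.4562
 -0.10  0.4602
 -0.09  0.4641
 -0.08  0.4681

0.4404

σ√T = 0.5 × 1.0000 = 0.5000
d₁ = [ln(261/259) + (0.055 − 0.013 + ½·0.5²)·1] / (σ√T) = (0.0077 + 0.1670) / 0.5000 = 0.3494 ⇒ 0.35
d₂ = 0.3494 − 0.5000 = -0.1506 ⇒ -0.15
Risk-neutral Pr[S_T > K] = N(d₂) = N(-0.15) = 0.4404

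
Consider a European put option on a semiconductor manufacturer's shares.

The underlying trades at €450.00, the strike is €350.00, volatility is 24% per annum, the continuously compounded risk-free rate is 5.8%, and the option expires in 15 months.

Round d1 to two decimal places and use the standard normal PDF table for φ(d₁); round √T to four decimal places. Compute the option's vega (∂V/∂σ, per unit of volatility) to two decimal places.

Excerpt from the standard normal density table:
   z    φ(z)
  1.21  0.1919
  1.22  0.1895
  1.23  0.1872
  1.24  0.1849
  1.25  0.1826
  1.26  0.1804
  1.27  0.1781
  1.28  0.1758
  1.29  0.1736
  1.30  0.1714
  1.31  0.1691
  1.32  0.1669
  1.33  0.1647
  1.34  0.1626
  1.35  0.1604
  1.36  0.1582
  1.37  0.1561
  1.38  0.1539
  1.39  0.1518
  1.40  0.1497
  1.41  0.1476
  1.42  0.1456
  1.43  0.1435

σ√T = 0.24 × 1.1180 = 0.2683
d₁ = [ln(450/350) + (0.058 + 0.24²/2)·1.25] / 0.2683 = [0.2513 + 0.1085] / 0.2683 = 1.3409 → 1.34
√T = √1.25 = 1.1180
φ(d₁) = φ(1.34) = 0.1626
vega = S·φ(d₁)·√T = 450·0.1626·1.1180 = 81.8041

81.80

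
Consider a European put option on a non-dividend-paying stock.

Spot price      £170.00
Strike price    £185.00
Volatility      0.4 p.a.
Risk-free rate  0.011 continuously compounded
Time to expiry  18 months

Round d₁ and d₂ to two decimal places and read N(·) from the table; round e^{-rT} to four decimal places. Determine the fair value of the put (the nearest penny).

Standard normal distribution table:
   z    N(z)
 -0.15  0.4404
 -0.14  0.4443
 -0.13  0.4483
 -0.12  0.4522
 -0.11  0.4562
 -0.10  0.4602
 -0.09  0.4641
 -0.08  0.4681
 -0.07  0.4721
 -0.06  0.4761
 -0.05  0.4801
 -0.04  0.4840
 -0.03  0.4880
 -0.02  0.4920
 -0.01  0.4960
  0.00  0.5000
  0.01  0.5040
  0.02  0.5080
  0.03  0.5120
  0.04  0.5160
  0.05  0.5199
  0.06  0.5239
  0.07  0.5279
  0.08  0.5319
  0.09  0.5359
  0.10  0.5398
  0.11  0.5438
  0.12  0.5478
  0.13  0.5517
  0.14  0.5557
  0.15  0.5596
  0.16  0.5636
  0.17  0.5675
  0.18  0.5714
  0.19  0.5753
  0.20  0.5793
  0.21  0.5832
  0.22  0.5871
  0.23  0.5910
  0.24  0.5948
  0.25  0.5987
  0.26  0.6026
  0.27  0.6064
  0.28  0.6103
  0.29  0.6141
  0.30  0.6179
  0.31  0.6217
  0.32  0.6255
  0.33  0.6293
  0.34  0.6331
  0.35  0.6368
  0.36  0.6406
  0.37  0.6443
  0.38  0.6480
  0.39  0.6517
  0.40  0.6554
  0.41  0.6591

σ√T = 0.4·√1.5 = 0.4899
d₁ = [ln(170/185) + (0.011 + ½·0.4²)·1.5] / (σ√T) = (-0.0846 + 0.1365) / 0.4899 = 0.1060 ≈ 0.11
d₂ = 0.1060 − 0.4899 = -0.3839 ≈ -0.38
exp(−rT) = exp(−0.011·1.5) = 0.9836
N(−d₂) = N(0.38) = 0.6480;  N(−d₁) = N(-0.11) = 0.4562
P = 185·0.9836·0.6480 − 170·0.4562 = 117.9140 − 77.5540 = 40.3600

£40.36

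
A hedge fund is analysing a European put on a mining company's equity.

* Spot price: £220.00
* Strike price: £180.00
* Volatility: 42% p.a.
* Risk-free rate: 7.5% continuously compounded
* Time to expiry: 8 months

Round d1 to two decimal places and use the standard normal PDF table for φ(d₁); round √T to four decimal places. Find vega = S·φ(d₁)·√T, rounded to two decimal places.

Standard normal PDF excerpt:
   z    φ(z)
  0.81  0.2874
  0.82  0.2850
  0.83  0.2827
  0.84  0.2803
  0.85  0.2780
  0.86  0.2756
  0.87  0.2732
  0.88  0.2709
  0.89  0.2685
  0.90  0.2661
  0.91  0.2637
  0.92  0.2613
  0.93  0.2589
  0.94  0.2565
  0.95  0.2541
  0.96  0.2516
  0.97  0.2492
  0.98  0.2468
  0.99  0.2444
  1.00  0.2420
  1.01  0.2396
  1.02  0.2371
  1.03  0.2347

47.80

T = 0.6667;  σ√T = 0.3429
d₁ = [ln(220/180) + (0.075 + 0.42²/2)·0.6667] / 0.3429 = [0.2007 + 0.1088] / 0.3429 = 0.9024 ≈ 0.90
√T = √0.6667 = 0.8165
φ(d₁) = φ(0.90) = 0.2661
vega = S·φ(d₁)·√T = 220·0.2661·0.8165 = 47.7995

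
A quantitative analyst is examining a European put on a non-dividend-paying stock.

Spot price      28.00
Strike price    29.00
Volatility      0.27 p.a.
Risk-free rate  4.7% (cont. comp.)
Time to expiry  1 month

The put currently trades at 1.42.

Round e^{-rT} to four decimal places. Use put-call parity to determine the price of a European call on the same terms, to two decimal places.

0.53

exp(−rT) = exp(−0.047·0.08333) = 0.9961
Put-call parity: C − P = S − K·e^(−rT) = 28 − 29·0.9961 = 28 − 28.8869 = -0.8869
C = P + (C − P) = 1.42 + (-0.8869) = 0.5331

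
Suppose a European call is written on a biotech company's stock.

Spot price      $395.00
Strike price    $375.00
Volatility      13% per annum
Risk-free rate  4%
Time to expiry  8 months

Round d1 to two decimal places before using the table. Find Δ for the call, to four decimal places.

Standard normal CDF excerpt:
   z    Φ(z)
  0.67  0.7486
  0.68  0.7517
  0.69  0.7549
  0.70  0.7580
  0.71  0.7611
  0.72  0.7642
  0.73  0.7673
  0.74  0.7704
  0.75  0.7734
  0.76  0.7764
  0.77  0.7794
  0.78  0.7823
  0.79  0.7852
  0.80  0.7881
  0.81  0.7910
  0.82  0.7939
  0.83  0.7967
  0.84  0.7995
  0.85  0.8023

0.7852

σ√T = 0.13·√0.6667 = 0.1061
d₁ = [ln(395/375) + (0.04 + 0.13²/2)·0.6667] / 0.1061 = [0.0520 + 0.0323] / 0.1061 = 0.7938 which rounds to 0.79
N(d₁) = N(0.79) = 0.7852
Δ_call = N(d₁) = 0.7852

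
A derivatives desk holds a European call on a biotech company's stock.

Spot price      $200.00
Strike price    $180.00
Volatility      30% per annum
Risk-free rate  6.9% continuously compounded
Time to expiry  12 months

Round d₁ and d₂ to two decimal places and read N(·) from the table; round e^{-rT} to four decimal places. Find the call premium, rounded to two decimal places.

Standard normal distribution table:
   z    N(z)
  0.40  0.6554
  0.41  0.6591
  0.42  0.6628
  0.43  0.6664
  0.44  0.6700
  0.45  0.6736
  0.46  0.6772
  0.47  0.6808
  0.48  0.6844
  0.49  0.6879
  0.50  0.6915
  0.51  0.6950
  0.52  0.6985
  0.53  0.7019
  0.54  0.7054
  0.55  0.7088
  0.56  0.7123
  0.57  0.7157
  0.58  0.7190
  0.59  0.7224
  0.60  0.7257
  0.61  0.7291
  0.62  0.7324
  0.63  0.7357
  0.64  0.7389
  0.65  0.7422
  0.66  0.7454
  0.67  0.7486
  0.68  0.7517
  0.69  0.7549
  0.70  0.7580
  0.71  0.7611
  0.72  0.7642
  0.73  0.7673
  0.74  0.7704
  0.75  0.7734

T = 1;  σ√T = 0.3000
d₁ = [ln(200/180) + (0.069 + 0.3²/2)·1] / 0.3000 = [0.1054 + 0.1140] / 0.3000 = 0.7312 which rounds to 0.73
d₂ = d₁ − σ√T = 0.7312 − 0.3000 = 0.4312 which rounds to 0.43
e^(−rT) = e^(−0.069·1) = 0.9333
N(d₁) = N(0.73) = 0.7673;  N(d₂) = N(0.43) = 0.6664
C = 200·0.7673 − 180·0.9333·0.6664 = 153.4600 − 111.9512 = 41.5088

$41.51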